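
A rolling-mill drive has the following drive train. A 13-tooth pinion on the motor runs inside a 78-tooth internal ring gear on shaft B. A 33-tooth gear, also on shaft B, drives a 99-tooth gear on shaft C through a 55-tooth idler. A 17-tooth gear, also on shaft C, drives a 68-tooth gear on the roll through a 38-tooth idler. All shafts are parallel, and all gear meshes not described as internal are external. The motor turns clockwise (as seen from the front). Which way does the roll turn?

the motor → shaft B: internal mesh, same direction → CW.
shaft B → shaft C: driver → idler → driven is 2 external meshes, 2 reversals → CW.
shaft C → the roll: driver → idler → driven is 2 external meshes, 2 reversals → CW.
4 reversals in total — an even number — so the roll turns the same way as the motor.

clockwise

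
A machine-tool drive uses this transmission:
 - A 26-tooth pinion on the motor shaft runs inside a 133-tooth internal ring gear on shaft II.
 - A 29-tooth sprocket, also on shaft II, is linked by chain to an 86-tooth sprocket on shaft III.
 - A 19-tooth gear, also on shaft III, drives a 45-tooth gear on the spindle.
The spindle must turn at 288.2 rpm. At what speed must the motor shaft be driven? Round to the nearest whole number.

10355 rpm

Overall ratio R = 5.1154 × 2.9655 × 2.3684 = 35.928.
Required input speed = output speed × R = 288.2 × 35.928 = 10355 rpm.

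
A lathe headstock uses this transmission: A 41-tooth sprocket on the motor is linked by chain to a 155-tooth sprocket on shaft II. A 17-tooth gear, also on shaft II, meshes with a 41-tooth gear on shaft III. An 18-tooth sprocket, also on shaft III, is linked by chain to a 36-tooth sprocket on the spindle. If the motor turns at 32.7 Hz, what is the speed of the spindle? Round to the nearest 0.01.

chain 155/41 = 3.7805 → 32.7/3.7805 = 8.6497 Hz
gear mesh 41/17 = 2.4118 → 8.6497/2.4118 = 3.5865 Hz
chain 36/18 = 2 → 3.5865/2 = 1.7932 Hz

1.79 Hz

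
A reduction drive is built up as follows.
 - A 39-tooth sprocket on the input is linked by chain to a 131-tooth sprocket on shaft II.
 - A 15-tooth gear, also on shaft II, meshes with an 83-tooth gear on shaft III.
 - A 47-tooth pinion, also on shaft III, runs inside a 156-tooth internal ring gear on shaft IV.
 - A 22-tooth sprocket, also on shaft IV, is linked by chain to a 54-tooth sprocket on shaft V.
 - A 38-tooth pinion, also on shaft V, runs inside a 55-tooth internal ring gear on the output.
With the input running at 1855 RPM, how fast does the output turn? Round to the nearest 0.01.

8.46 RPM

the input → shaft II (chain, 131/39): 1855 ÷ 3.359 = 552.25 RPM
shaft II → shaft III (gear mesh, 83/15): 552.25 ÷ 5.5333 = 99.805 RPM
shaft III → shaft IV (internal gear, 156/47): 99.805 ÷ 3.3191 = 30.069 RPM
shaft IV → shaft V (chain, 54/22): 30.069 ÷ 2.4545 = 12.25 RPM
shaft V → the output (internal gear, 55/38): 12.25 ÷ 1.4474 = 8.464 RPM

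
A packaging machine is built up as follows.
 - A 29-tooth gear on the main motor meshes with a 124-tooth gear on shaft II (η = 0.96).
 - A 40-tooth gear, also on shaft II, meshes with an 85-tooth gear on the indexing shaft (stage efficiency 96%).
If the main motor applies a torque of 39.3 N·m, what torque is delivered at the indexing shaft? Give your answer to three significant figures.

After the gear mesh (124/29): 39.3 × 4.2759 × 0.96 = 161.32 N·m
After the gear mesh (85/40): 161.32 × 2.125 × 0.96 = 329.09 N·m

329 N·m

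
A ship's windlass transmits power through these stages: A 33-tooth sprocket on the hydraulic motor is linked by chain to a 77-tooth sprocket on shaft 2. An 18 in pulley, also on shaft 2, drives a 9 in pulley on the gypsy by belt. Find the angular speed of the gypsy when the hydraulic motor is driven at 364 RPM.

312 RPM

Chain: ratio = 77/33 = 2.3333, so shaft 2 turns at 364 / 2.3333 = 156 RPM.
Belt: ratio = 9/18 = 0.5, so the gypsy turns at 156 / 0.5 = 312 RPM.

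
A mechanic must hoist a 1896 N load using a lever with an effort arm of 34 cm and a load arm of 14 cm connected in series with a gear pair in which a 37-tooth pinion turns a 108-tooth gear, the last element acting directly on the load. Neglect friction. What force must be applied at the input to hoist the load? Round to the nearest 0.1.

Lever MA = effort arm / load arm = 34/14 = 2.4286.
Gear pair MA = 108/37 = 2.9189.
Combined ideal MA = 2.4286 × 2.9189 = 7.0888.
Effort = load / MA = 1896 / 7.0888 = 267.46 N.

267.5 N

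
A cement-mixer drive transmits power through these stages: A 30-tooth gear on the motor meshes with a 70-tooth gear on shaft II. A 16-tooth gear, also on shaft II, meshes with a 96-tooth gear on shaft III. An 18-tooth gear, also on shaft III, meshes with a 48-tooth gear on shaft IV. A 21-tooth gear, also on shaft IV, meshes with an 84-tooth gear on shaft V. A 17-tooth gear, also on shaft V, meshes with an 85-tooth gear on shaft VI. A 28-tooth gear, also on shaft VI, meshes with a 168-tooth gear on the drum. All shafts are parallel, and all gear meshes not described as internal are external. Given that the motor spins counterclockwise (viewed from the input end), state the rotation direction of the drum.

counterclockwise

the motor → shaft II: external mesh, 1 reversal → CW.
shaft II → shaft III: external mesh, 1 reversal → CCW.
shaft III → shaft IV: external mesh, 1 reversal → CW.
shaft IV → shaft V: external mesh, 1 reversal → CCW.
shaft V → shaft VI: external mesh, 1 reversal → CW.
shaft VI → the drum: external mesh, 1 reversal → CCW.
6 reversals in total — an even number — so the drum turns the same way as the motor.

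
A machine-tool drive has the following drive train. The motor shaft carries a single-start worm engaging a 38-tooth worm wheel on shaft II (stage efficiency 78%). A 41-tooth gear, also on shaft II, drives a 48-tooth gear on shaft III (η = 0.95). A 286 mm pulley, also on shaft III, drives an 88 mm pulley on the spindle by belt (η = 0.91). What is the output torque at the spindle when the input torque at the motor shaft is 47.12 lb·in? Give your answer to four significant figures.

434.9 lb·in

After the worm (38/1): 47.12 × 38 × 0.78 = 1396.6 lb·in
After the gear mesh (48/41): 1396.6 × 1.1707 × 0.95 = 1553.3 lb·in
After the belt (88/286): 1553.3 × 0.30769 × 0.91 = 434.93 lb·in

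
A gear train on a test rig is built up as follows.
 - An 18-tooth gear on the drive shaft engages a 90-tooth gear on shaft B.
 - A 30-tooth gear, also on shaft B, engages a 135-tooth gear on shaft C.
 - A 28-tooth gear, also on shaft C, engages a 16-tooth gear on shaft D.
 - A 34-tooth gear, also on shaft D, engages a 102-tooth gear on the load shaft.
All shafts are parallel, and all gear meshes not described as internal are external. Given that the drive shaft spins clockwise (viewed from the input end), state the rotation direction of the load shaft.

clockwise

the drive shaft → shaft B: external mesh, 1 reversal → CCW.
shaft B → shaft C: external mesh, 1 reversal → CW.
shaft C → shaft D: external mesh, 1 reversal → CCW.
shaft D → the load shaft: external mesh, 1 reversal → CW.
4 reversals in total — an even number — so the load shaft turns the same way as the drive shaft.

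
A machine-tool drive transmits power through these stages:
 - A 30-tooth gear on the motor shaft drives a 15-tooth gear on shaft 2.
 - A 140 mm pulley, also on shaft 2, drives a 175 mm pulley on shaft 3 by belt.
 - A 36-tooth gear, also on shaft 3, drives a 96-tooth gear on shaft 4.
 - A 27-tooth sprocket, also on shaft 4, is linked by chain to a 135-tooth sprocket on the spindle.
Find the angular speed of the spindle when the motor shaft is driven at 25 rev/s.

3 rev/s

Gear mesh: ratio = 15/30 = 0.5, so shaft 2 turns at 25 / 0.5 = 50 rev/s.
Belt: ratio = 175/140 = 1.25, so shaft 3 turns at 50 / 1.25 = 40 rev/s.
Gear mesh: ratio = 96/36 = 2.6667, so shaft 4 turns at 40 / 2.6667 = 15 rev/s.
Chain: ratio = 135/27 = 5, so the spindle turns at 15 / 5 = 3 rev/s.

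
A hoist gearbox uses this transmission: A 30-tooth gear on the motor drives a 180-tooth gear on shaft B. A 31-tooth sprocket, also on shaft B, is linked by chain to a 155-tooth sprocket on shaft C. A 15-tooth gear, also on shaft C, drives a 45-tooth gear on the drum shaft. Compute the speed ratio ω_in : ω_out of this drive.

90

Each stage contributes driven/driver: gear mesh 180/30 = 6, chain 155/31 = 5, gear mesh 45/15 = 3.
Overall: 6 × 5 × 3 = 90.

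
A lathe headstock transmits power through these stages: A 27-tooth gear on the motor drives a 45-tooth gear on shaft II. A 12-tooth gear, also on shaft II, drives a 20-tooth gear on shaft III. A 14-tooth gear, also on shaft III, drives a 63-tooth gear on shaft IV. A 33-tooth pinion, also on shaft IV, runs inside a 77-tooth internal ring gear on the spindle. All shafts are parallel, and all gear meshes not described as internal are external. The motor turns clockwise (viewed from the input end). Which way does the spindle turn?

the motor → shaft II: external mesh, 1 reversal → CCW.
shaft II → shaft III: external mesh, 1 reversal → CW.
shaft III → shaft IV: external mesh, 1 reversal → CCW.
shaft IV → the spindle: internal mesh, same direction → CCW.
3 reversals in total — an odd number — so the spindle turns opposite to the motor.

counterclockwise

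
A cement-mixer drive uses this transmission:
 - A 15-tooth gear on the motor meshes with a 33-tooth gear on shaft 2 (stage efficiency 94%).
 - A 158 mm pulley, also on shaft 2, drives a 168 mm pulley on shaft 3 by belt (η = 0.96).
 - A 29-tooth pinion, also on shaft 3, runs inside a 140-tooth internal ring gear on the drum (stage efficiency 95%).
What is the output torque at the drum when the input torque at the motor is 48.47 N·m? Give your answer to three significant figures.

469 N·m

Gear mesh: ratio = 33/15 = 2.2; torque at shaft 2 = 48.47 × 2.2 × 0.94 = 100.24 N·m.
Belt: ratio = 168/158 = 1.0633; torque at shaft 3 = 100.24 × 1.0633 × 0.96 = 102.32 N·m.
Internal gear: ratio = 140/29 = 4.8276; torque at the drum = 102.32 × 4.8276 × 0.95 = 469.25 N·m.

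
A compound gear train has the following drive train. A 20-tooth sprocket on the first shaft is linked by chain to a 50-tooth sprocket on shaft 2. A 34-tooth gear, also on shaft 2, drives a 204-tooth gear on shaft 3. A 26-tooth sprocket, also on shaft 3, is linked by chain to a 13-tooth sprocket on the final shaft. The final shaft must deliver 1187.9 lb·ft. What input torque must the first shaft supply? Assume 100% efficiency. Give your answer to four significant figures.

158.4 lb·ft

Overall ratio R = 2.5 × 6 × 0.5 = 7.5.
Input torque = output torque / R = 1187.9 / 7.5 = 158.39 lb·ft.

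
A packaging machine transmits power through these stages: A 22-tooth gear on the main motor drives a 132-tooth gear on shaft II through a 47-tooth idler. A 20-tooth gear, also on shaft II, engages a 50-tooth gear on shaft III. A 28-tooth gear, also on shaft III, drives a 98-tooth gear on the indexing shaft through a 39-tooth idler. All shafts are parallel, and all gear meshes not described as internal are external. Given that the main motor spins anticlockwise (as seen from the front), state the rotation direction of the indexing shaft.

the main motor → shaft II: driver → idler → driven is 2 external meshes, 2 reversals → CCW.
shaft II → shaft III: external mesh, 1 reversal → CW.
shaft III → the indexing shaft: driver → idler → driven is 2 external meshes, 2 reversals → CW.
5 reversals in total — an odd number — so the indexing shaft turns opposite to the main motor.

clockwise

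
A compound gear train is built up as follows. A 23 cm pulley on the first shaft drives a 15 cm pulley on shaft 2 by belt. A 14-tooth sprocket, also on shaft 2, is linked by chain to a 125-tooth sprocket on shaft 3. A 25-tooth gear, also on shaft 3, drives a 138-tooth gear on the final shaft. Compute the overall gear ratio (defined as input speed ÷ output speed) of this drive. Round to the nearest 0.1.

Each stage contributes driven/driver: belt 15/23 = 0.65217, chain 125/14 = 8.9286, gear mesh 138/25 = 5.52.
Overall: 0.65217 × 8.9286 × 5.52 = 32.143.

32.1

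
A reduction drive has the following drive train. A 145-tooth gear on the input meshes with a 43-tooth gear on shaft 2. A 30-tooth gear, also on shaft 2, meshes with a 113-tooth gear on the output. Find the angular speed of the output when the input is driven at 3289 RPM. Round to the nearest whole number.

Gear mesh: ratio = 43/145 = 0.29655, so shaft 2 turns at 3289 / 0.29655 = 11091 RPM.
Gear mesh: ratio = 113/30 = 3.7667, so the output turns at 11091 / 3.7667 = 2944.5 RPM.

2944 RPM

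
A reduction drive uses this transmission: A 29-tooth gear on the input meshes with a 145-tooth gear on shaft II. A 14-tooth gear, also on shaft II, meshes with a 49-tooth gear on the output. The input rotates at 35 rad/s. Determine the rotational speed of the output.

gear mesh 145/29 = 5 → 35/5 = 7 rad/s
gear mesh 49/14 = 3.5 → 7/3.5 = 2 rad/s

2 rad/s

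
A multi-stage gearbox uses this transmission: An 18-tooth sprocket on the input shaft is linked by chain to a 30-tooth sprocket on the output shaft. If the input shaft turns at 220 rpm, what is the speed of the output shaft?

132 rpm

Chain: ratio = 30/18 = 1.6667, so the output shaft turns at 220 / 1.6667 = 132 rpm.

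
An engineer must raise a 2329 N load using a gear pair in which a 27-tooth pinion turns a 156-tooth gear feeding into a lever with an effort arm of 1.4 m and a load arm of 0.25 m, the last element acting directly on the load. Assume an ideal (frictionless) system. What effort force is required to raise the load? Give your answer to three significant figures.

72.0 N

Gear pair MA = 156/27 = 5.7778.
Lever MA = effort arm / load arm = 1.4/0.25 = 5.6.
Combined ideal MA = 5.7778 × 5.6 = 32.356.
Effort = load / MA = 2329 / 32.356 = 71.981 N.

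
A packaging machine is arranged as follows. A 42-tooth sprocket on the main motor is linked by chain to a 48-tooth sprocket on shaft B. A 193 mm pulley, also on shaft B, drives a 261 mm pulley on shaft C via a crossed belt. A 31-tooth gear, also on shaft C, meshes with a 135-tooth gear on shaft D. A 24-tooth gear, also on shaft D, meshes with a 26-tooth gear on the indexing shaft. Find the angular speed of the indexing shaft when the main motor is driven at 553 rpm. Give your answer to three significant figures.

the main motor → shaft B (chain, 48/42): 553 ÷ 1.1429 = 483.88 rpm
shaft B → shaft C (belt, 261/193): 483.88 ÷ 1.3523 = 357.81 rpm
shaft C → shaft D (gear mesh, 135/31): 357.81 ÷ 4.3548 = 82.163 rpm
shaft D → the indexing shaft (gear mesh, 26/24): 82.163 ÷ 1.0833 = 75.843 rpm

75.8 rpm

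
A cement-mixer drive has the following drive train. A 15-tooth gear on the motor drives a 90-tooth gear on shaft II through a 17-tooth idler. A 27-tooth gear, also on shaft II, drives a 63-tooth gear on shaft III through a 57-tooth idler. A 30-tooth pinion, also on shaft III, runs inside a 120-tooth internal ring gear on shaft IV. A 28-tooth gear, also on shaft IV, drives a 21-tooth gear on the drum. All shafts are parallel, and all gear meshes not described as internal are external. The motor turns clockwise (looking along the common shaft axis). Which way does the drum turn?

the motor → shaft II: driver → idler → driven is 2 external meshes, 2 reversals → CW.
shaft II → shaft III: driver → idler → driven is 2 external meshes, 2 reversals → CW.
shaft III → shaft IV: internal mesh, same direction → CW.
shaft IV → the drum: external mesh, 1 reversal → CCW.
5 reversals in total — an odd number — so the drum turns opposite to the motor.

counterclockwise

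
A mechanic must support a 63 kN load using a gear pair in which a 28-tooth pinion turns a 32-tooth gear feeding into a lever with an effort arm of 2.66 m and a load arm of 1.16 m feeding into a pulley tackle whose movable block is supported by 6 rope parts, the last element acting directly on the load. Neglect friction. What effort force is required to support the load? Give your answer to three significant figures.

4.01 kN

Gear pair MA = 32/28 = 1.1429.
Lever MA = effort arm / load arm = 2.66/1.16 = 2.2931.
Block-and-tackle MA = number of supporting rope parts = 6.
Combined ideal MA = 1.1429 × 2.2931 × 6 = 15.724.
Effort = load / MA = 63 / 15.724 = 4.0066 kN.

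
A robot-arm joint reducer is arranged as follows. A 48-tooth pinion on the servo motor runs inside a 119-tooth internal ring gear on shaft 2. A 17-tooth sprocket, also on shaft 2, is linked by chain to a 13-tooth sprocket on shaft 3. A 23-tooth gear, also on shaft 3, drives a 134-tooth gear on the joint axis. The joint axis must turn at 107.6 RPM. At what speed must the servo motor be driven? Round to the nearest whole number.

1188 RPM

Overall ratio R = 2.4792 × 0.76471 × 5.8261 = 11.045.
Required input speed = output speed × R = 107.6 × 11.045 = 1188.5 RPM.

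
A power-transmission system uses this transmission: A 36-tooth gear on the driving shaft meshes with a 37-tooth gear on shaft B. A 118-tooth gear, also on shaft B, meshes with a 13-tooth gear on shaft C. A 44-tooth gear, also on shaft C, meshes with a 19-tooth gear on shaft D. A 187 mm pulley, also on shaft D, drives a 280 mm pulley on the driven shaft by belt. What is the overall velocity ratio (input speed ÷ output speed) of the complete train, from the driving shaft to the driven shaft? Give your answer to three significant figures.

Each stage contributes driven/driver: gear mesh 37/36 = 1.0278, gear mesh 13/118 = 0.11017, gear mesh 19/44 = 0.43182, belt 280/187 = 1.4973.
Overall: 1.0278 × 0.11017 × 0.43182 × 1.4973 = 0.073211.

0.0732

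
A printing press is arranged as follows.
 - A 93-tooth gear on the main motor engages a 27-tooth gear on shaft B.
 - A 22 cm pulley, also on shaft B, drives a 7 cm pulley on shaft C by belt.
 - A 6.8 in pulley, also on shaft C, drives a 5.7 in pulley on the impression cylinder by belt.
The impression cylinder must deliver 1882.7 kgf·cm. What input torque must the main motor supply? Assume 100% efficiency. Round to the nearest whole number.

24314 kgf·cm

Overall ratio R = 0.29032 × 0.31818 × 0.83824 = 0.077432.
Input torque = output torque / R = 1882.7 / 0.077432 = 24314 kgf·cm.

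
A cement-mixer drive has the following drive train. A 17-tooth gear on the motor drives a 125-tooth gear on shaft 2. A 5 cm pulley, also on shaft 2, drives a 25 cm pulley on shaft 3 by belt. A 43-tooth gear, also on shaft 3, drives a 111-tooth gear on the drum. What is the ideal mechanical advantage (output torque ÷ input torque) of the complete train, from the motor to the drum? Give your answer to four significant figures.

94.90

Each stage contributes driven/driver: gear mesh 125/17 = 7.3529, belt 25/5 = 5, gear mesh 111/43 = 2.5814.
Overall: 7.3529 × 5 × 2.5814 = 94.904.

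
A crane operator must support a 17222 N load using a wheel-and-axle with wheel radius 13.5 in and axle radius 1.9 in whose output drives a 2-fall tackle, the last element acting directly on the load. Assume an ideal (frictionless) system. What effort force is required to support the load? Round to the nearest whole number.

Wheel-and-axle MA = R/r = 13.5/1.9 = 7.1053.
Block-and-tackle MA = number of supporting rope parts = 2.
Combined ideal MA = 7.1053 × 2 = 14.211.
Effort = load / MA = 17222 / 14.211 = 1211.9 N.

1212 N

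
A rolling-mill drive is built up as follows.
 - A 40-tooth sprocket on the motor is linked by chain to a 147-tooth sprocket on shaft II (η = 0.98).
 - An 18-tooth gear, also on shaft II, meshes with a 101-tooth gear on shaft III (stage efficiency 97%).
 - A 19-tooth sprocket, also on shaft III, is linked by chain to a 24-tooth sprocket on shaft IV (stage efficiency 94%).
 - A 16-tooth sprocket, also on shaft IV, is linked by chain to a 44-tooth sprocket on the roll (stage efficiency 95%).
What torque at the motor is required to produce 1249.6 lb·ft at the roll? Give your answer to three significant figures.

Overall ratio R = 3.675 × 5.6111 × 1.2632 × 2.75 = 71.63; overall efficiency η = 0.98 × 0.97 × 0.94 × 0.95 = 0.8489.
Input torque = output torque / (R × η) = 1249.6 / (71.63 × 0.8489) = 20.551 lb·ft.

20.6 lb·ft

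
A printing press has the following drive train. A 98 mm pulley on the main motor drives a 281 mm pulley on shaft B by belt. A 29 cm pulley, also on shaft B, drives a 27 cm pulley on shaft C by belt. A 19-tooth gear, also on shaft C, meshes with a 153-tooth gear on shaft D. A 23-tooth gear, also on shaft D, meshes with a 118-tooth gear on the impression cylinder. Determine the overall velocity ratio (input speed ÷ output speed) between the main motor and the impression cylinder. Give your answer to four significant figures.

110.3

Each stage contributes driven/driver: belt 281/98 = 2.8673, belt 27/29 = 0.93103, gear mesh 153/19 = 8.0526, gear mesh 118/23 = 5.1304.
Overall: 2.8673 × 0.93103 × 8.0526 × 5.1304 = 110.29.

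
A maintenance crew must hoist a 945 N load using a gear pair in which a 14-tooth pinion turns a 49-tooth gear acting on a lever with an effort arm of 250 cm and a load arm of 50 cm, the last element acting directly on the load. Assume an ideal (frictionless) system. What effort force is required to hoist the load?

54 N

Gear pair MA = 49/14 = 3.5.
Lever MA = effort arm / load arm = 250/50 = 5.
Combined ideal MA = 3.5 × 5 = 17.5.
Effort = load / MA = 945 / 17.5 = 54 N.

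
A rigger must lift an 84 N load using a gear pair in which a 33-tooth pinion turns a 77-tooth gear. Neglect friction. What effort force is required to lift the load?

Gear pair MA = 77/33 = 2.3333.
Effort = load / MA = 84 / 2.3333 = 36 N.

36 N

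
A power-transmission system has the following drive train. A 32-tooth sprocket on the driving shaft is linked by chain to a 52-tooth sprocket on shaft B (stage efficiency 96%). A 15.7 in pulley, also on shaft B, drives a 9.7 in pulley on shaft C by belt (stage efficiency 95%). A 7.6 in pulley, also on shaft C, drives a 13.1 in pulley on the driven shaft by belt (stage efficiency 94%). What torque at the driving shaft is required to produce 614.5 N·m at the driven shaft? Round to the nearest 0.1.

Overall ratio R = 1.625 × 0.61783 × 1.7237 = 1.7305; overall efficiency η = 0.96 × 0.95 × 0.94 = 0.8573.
Input torque = output torque / (R × η) = 614.5 / (1.7305 × 0.8573) = 414.21 N·m.

414.2 N·m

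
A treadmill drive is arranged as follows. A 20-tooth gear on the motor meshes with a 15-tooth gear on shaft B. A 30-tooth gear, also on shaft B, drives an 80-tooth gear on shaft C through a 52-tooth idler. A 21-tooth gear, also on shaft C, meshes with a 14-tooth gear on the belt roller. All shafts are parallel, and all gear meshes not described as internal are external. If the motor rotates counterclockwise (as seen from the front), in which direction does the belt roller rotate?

the motor → shaft B: external mesh, 1 reversal → CW.
shaft B → shaft C: driver → idler → driven is 2 external meshes, 2 reversals → CW.
shaft C → the belt roller: external mesh, 1 reversal → CCW.
4 reversals in total — an even number — so the belt roller turns the same way as the motor.

counterclockwise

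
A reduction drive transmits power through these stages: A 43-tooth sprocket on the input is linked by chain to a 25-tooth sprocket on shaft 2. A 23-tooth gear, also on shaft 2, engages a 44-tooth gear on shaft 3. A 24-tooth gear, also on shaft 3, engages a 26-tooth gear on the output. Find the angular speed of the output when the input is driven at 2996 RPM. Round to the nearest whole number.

Chain: ratio = 25/43 = 0.5814, so shaft 2 turns at 2996 / 0.5814 = 5153.1 RPM.
Gear mesh: ratio = 44/23 = 1.913, so shaft 3 turns at 5153.1 / 1.913 = 2693.7 RPM.
Gear mesh: ratio = 26/24 = 1.0833, so the output turns at 2693.7 / 1.0833 = 2486.5 RPM.

2486 RPM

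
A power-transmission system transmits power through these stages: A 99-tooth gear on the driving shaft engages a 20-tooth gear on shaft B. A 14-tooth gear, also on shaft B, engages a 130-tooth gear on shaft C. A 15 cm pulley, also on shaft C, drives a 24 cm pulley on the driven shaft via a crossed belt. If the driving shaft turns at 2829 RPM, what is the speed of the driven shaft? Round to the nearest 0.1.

the driving shaft → shaft B (gear mesh, 20/99): 2829 ÷ 0.20202 = 14004 RPM
shaft B → shaft C (gear mesh, 130/14): 14004 ÷ 9.2857 = 1508.1 RPM
shaft C → the driven shaft (belt, 24/15): 1508.1 ÷ 1.6 = 942.55 RPM

942.5 RPM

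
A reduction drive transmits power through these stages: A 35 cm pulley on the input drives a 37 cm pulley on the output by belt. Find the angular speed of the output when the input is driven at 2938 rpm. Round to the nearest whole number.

2779 rpm

the input → the output (belt, 37/35): 2938 ÷ 1.0571 = 2779.2 rpm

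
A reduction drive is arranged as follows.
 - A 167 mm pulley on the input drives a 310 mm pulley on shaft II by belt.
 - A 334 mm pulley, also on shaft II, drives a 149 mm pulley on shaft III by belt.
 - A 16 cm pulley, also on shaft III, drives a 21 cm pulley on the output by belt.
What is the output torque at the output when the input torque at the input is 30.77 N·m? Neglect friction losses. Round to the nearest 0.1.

33.4 N·m

After the belt (310/167): 30.77 × 1.8563 = 57.118 N·m
After the belt (149/334): 57.118 × 0.44611 = 25.481 N·m
After the belt (21/16): 25.481 × 1.3125 = 33.444 N·m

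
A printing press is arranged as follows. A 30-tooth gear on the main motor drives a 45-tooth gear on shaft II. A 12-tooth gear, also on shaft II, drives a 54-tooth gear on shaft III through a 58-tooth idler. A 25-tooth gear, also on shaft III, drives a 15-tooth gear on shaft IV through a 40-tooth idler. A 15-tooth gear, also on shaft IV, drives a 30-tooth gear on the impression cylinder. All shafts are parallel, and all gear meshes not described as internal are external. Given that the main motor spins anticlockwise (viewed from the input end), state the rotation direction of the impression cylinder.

the main motor → shaft II: external mesh, 1 reversal → CW.
shaft II → shaft III: driver → idler → driven is 2 external meshes, 2 reversals → CW.
shaft III → shaft IV: driver → idler → driven is 2 external meshes, 2 reversals → CW.
shaft IV → the impression cylinder: external mesh, 1 reversal → CCW.
6 reversals in total — an even number — so the impression cylinder turns the same way as the main motor.

anticlockwise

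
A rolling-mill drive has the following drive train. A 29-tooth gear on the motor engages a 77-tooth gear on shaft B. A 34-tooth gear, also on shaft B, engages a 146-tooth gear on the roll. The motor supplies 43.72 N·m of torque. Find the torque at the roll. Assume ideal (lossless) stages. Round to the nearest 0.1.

498.5 N·m

After the gear mesh (77/29): 43.72 × 2.6552 = 116.08 N·m
After the gear mesh (146/34): 116.08 × 4.2941 = 498.48 N·m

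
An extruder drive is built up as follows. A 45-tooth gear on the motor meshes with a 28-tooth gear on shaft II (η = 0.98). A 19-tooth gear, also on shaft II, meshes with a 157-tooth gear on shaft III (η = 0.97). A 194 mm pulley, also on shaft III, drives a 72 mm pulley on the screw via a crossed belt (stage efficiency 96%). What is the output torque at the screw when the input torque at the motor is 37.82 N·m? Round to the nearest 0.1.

Gear mesh: ratio = 28/45 = 0.62222; torque at shaft II = 37.82 × 0.62222 × 0.98 = 23.062 N·m.
Gear mesh: ratio = 157/19 = 8.2632; torque at shaft III = 23.062 × 8.2632 × 0.97 = 184.85 N·m.
Belt: ratio = 72/194 = 0.37113; torque at the screw = 184.85 × 0.37113 × 0.96 = 65.859 N·m.

65.9 N·m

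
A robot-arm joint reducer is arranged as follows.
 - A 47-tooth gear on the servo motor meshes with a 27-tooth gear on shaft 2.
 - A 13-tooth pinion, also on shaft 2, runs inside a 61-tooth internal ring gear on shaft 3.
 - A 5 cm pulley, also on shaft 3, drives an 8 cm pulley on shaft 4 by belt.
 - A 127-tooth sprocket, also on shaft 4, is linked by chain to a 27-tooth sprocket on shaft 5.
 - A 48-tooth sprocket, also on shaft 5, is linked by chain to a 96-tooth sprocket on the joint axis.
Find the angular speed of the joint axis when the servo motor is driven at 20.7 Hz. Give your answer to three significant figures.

11.3 Hz

Gear mesh: ratio = 27/47 = 0.57447, so shaft 2 turns at 20.7 / 0.57447 = 36.033 Hz.
Internal gear: ratio = 61/13 = 4.6923, so shaft 3 turns at 36.033 / 4.6923 = 7.6792 Hz.
Belt: ratio = 8/5 = 1.6, so shaft 4 turns at 7.6792 / 1.6 = 4.7995 Hz.
Chain: ratio = 27/127 = 0.2126, so shaft 5 turns at 4.7995 / 0.2126 = 22.576 Hz.
Chain: ratio = 96/48 = 2, so the joint axis turns at 22.576 / 2 = 11.288 Hz.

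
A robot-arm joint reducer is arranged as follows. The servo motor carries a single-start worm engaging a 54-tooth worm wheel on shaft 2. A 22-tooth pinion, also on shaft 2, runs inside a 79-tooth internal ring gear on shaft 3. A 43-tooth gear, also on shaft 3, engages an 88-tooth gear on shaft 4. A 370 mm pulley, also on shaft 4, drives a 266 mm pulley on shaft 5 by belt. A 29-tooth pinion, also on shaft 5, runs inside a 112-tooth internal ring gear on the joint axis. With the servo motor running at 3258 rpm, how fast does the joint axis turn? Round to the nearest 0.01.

Worm: ratio = 54/1 = 54, so shaft 2 turns at 3258 / 54 = 60.333 rpm.
Internal gear: ratio = 79/22 = 3.5909, so shaft 3 turns at 60.333 / 3.5909 = 16.802 rpm.
Gear mesh: ratio = 88/43 = 2.0465, so shaft 4 turns at 16.802 / 2.0465 = 8.2099 rpm.
Belt: ratio = 266/370 = 0.71892, so shaft 5 turns at 8.2099 / 0.71892 = 11.42 rpm.
Internal gear: ratio = 112/29 = 3.8621, so the joint axis turns at 11.42 / 3.8621 = 2.9569 rpm.

2.96 rpm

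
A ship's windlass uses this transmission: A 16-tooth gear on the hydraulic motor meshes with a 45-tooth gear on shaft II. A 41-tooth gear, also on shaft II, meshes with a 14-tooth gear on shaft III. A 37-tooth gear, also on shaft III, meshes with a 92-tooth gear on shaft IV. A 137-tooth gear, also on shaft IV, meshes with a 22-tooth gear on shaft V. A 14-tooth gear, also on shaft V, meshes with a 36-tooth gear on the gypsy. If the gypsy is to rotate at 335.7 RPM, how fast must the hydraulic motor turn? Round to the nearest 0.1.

331.0 RPM

Overall ratio R = 2.8125 × 0.34146 × 2.4865 × 0.16058 × 2.5714 = 0.98605.
Required input speed = output speed × R = 335.7 × 0.98605 = 331.02 RPM.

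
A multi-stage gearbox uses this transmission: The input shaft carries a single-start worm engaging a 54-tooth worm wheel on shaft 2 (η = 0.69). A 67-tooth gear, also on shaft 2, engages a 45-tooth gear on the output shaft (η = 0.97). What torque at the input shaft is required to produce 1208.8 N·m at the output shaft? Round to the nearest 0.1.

Overall ratio R = 54 × 0.67164 = 36.269; overall efficiency η = 0.69 × 0.97 = 0.6693.
Input torque = output torque / (R × η) = 1208.8 / (36.269 × 0.6693) = 49.797 N·m.

49.8 N·m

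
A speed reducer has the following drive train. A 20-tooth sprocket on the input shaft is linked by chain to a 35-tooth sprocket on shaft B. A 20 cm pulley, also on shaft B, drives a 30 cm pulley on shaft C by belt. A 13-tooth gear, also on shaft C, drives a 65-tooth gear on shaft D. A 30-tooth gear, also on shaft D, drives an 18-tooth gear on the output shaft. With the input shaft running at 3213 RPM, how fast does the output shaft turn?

408 RPM

chain 35/20 = 1.75 → 3213/1.75 = 1836 RPM
belt 30/20 = 1.5 → 1836/1.5 = 1224 RPM
gear mesh 65/13 = 5 → 1224/5 = 244.8 RPM
gear mesh 18/30 = 0.6 → 244.8/0.6 = 408 RPM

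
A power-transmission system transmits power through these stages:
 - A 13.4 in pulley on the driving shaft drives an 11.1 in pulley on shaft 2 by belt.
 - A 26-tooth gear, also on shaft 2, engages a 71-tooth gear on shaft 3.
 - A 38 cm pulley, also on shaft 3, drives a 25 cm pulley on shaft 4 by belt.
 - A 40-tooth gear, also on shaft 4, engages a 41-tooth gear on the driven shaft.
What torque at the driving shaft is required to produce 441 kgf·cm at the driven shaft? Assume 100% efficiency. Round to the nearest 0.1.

Overall ratio R = 0.82836 × 2.7308 × 0.65789 × 1.025 = 1.5254.
Input torque = output torque / R = 441 / 1.5254 = 289.1 kgf·cm.

289.1 kgf·cm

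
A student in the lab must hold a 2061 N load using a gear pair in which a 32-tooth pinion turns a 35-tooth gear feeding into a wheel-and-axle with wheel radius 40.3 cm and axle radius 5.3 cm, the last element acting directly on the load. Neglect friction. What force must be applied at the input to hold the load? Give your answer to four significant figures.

Gear pair MA = 35/32 = 1.0938.
Wheel-and-axle MA = R/r = 40.3/5.3 = 7.6038.
Combined ideal MA = 1.0938 × 7.6038 = 8.3166.
Effort = load / MA = 2061 / 8.3166 = 247.82 N.

247.8 N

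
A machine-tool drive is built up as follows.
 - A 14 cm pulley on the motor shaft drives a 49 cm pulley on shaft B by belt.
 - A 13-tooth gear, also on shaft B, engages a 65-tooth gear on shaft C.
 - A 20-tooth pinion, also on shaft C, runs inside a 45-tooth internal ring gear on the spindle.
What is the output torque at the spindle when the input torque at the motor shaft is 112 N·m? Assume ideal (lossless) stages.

After the belt (49/14): 112 × 3.5 = 392 N·m
After the gear mesh (65/13): 392 × 5 = 1960 N·m
After the internal gear (45/20): 1960 × 2.25 = 4410 N·m

4410 N·m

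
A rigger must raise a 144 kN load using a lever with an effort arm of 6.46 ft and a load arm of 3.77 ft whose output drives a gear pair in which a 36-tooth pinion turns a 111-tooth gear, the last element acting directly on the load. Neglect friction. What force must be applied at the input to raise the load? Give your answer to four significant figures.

Lever MA = effort arm / load arm = 6.46/3.77 = 1.7135.
Gear pair MA = 111/36 = 3.0833.
Combined ideal MA = 1.7135 × 3.0833 = 5.2834.
Effort = load / MA = 144 / 5.2834 = 27.255 kN.

27.26 kN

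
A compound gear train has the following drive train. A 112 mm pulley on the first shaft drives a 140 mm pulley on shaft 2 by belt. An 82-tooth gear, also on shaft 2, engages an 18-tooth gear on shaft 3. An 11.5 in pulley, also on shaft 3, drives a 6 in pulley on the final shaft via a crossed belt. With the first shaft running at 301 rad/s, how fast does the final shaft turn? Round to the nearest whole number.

belt 140/112 = 1.25 → 301/1.25 = 240.8 rad/s
gear mesh 18/82 = 0.21951 → 240.8/0.21951 = 1097 rad/s
belt 6/11.5 = 0.52174 → 1097/0.52174 = 2102.5 rad/s

2103 rad/s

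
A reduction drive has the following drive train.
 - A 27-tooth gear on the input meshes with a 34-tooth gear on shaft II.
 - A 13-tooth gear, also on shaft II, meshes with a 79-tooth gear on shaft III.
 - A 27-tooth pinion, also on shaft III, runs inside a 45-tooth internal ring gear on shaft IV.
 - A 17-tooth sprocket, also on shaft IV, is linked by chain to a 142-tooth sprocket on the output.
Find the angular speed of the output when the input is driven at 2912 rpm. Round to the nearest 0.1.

gear mesh 34/27 = 1.2593 → 2912/1.2593 = 2312.5 rpm
gear mesh 79/13 = 6.0769 → 2312.5/6.0769 = 380.53 rpm
internal gear 45/27 = 1.6667 → 380.53/1.6667 = 228.32 rpm
chain 142/17 = 8.3529 → 228.32/8.3529 = 27.334 rpm

27.3 rpm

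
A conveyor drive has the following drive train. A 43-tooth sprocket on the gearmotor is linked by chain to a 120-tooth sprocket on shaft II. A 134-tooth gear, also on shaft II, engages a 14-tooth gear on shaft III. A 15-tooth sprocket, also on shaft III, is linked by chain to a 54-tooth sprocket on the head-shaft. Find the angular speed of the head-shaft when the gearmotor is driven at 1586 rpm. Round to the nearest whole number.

1511 rpm

Chain: ratio = 120/43 = 2.7907, so shaft II turns at 1586 / 2.7907 = 568.32 rpm.
Gear mesh: ratio = 14/134 = 0.10448, so shaft III turns at 568.32 / 0.10448 = 5439.6 rpm.
Chain: ratio = 54/15 = 3.6, so the head-shaft turns at 5439.6 / 3.6 = 1511 rpm.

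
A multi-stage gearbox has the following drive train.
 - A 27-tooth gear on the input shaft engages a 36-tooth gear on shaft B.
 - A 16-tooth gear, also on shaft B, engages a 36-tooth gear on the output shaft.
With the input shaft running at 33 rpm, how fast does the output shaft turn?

11 rpm

the input shaft → shaft B (gear mesh, 36/27): 33 ÷ 1.3333 = 24.75 rpm
shaft B → the output shaft (gear mesh, 36/16): 24.75 ÷ 2.25 = 11 rpm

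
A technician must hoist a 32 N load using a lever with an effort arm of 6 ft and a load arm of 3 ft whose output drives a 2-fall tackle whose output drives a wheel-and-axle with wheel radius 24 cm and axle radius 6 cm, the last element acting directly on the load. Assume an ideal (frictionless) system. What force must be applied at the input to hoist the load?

2 N

Lever MA = effort arm / load arm = 6/3 = 2.
Block-and-tackle MA = number of supporting rope parts = 2.
Wheel-and-axle MA = R/r = 24/6 = 4.
Combined ideal MA = 2 × 2 × 4 = 16.
Effort = load / MA = 32 / 16 = 2 N.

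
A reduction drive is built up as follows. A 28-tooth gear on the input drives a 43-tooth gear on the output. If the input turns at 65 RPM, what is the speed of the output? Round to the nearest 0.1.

42.3 RPM

gear mesh 43/28 = 1.5357 → 65/1.5357 = 42.326 RPM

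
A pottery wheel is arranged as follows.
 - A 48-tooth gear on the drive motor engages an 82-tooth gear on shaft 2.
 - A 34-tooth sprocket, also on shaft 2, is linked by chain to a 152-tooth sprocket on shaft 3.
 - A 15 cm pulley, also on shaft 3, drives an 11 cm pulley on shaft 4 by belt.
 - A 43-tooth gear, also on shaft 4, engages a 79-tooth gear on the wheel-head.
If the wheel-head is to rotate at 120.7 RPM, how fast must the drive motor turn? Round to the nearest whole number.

1242 RPM

Overall ratio R = 1.7083 × 4.4706 × 0.73333 × 1.8372 = 10.29.
Required input speed = output speed × R = 120.7 × 10.29 = 1242 RPM.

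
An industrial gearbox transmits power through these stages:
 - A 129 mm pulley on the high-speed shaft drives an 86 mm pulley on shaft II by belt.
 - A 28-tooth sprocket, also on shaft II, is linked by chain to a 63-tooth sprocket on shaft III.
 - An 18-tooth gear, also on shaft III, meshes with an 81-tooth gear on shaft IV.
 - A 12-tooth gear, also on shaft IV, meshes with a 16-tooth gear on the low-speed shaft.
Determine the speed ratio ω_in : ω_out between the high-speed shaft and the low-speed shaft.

Each stage contributes driven/driver: belt 86/129 = 0.66667, chain 63/28 = 2.25, gear mesh 81/18 = 4.5, gear mesh 16/12 = 1.3333.
Overall: 0.66667 × 2.25 × 4.5 × 1.3333 = 9.

9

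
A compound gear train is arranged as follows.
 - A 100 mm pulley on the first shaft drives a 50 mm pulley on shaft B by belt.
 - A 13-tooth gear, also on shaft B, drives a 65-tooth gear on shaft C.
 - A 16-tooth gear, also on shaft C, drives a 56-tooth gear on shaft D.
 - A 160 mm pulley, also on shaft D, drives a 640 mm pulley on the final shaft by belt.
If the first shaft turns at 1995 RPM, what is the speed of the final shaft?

57 RPM

Belt: ratio = 50/100 = 0.5, so shaft B turns at 1995 / 0.5 = 3990 RPM.
Gear mesh: ratio = 65/13 = 5, so shaft C turns at 3990 / 5 = 798 RPM.
Gear mesh: ratio = 56/16 = 3.5, so shaft D turns at 798 / 3.5 = 228 RPM.
Belt: ratio = 640/160 = 4, so the final shaft turns at 228 / 4 = 57 RPM.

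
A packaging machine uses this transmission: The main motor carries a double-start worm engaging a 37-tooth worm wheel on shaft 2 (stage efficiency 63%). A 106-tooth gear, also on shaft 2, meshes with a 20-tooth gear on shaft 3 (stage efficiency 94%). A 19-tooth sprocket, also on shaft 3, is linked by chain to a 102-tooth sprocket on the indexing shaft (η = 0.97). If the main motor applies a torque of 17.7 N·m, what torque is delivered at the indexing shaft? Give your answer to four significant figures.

After the worm (37/2): 17.7 × 18.5 × 0.63 = 206.29 N·m
After the gear mesh (20/106): 206.29 × 0.18868 × 0.94 = 36.588 N·m
After the chain (102/19): 36.588 × 5.3684 × 0.97 = 190.53 N·m

190.5 N·m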